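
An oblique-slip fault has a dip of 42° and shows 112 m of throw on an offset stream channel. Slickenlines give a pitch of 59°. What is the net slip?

dip-slip = throw / sin(dip) = 112 / sin(42°) = 167.4 m
net slip = dip-slip / sin(rake) = 167.4 / sin(59°) = 195 m

195 m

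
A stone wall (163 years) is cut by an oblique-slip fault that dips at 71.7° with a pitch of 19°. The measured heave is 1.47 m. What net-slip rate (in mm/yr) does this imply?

dip-slip = heave / cos(dip) = 1.47 / cos(71.7°) = 4.682 m
net slip = dip-slip / sin(rake) = 4.682 / sin(19°) = 14.38 m
rate = 14.38 m / 163 years = 0.0882 m/yr = 88.2 mm/yr

88.2 mm/yr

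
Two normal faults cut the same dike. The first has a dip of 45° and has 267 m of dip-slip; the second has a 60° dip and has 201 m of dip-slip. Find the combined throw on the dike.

363 m

throw_A = 267 × sin(45°) = 188.8 m
throw_B = 201 × sin(60°) = 174.1 m
total = 188.8 + 174.1 = 363 m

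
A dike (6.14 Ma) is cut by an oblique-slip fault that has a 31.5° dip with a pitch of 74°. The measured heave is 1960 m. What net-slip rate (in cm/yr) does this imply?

dip-slip = heave / cos(dip) = 1960 / cos(31.5°) = 2299 m
net slip = dip-slip / sin(rake) = 2299 / sin(74°) = 2391 m
rate = 2391 m / 6.14 Ma = 0.000389 m/yr = 0.0389 cm/yr

0.0389 cm/yr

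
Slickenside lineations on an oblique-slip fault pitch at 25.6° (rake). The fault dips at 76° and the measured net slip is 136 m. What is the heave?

dip-slip = net slip × sin(rake) = 136 m × sin(25.6°) = 58.76 m
heave = dip-slip × cos(dip) = 58.76 × cos(76°) = 14.2 m

14.2 m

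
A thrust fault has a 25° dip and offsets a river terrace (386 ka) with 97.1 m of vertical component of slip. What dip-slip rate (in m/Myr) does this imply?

595 m/Myr

dip-slip = throw / sin(dip) = 97.1 m / sin(25°) = 229.8 m
rate = 229.8 m / 386 ka = 0.000595 m/yr = 595 m/Myr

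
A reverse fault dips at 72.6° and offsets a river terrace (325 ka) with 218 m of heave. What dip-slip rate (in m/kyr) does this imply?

dip-slip = heave / cos(dip) = 218 m / cos(72.6°) = 729 m
rate = 729 m / 325 ka = 0.00224 m/yr = 2.24 m/kyr

2.24 m/kyr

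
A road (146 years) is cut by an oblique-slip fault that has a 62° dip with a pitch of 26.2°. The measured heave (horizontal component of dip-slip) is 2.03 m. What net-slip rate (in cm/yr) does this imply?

dip-slip = heave / cos(dip) = 2.03 / cos(62°) = 4.324 m
net slip = dip-slip / sin(rake) = 4.324 / sin(26.2°) = 9.794 m
rate = 9.794 m / 146 years = 0.0671 m/yr = 6.71 cm/yr

6.71 cm/yr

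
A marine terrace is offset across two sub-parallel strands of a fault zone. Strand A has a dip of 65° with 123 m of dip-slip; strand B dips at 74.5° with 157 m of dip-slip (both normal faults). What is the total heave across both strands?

heave_A = 123 × cos(65°) = 51.98 m
heave_B = 157 × cos(74.5°) = 41.96 m
total = 51.98 + 41.96 = 93.9 m

93.9 m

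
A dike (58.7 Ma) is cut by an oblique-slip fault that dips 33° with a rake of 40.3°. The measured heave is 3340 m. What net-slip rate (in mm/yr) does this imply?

0.105 mm/yr

dip-slip = heave / cos(dip) = 3340 / cos(33°) = 3982 m
net slip = dip-slip / sin(rake) = 3982 / sin(40.3°) = 6157 m
rate = 6157 m / 58.7 Ma = 0.000105 m/yr = 0.105 mm/yr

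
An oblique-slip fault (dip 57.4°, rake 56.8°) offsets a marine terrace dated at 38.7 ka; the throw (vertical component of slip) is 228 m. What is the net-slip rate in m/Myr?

dip-slip = throw / sin(dip) = 228 / sin(57.4°) = 270.6 m
net slip = dip-slip / sin(rake) = 270.6 / sin(56.8°) = 323.4 m
rate = 323.4 m / 38.7 ka = 0.00836 m/yr = 8360 m/Myr

8360 m/Myr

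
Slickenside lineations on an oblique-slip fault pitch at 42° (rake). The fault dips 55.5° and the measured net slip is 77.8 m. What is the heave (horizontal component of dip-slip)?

dip-slip = net slip × sin(rake) = 77.8 m × sin(42°) = 52.06 m
heave = dip-slip × cos(dip) = 52.06 × cos(55.5°) = 29.5 m

29.5 m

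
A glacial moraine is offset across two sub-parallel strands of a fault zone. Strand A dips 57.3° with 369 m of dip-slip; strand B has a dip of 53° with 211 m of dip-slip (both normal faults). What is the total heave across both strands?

heave_A = 369 × cos(57.3°) = 199.3 m
heave_B = 211 × cos(53°) = 127 m
total = 199.3 + 127 = 326 m

326 m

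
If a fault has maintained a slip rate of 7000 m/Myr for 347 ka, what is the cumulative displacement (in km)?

2.43 km

slip = rate × time = 7000 m/Myr × 347 ka = 2430 m = 2.43 km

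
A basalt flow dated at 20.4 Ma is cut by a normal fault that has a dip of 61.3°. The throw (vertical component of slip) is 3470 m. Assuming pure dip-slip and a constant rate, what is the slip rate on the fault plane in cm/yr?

0.0194 cm/yr

dip-slip = throw / sin(dip) = 3470 m / sin(61.3°) = 3956 m
rate = 3956 m / 20.4 Ma = 0.000194 m/yr = 0.0194 cm/yr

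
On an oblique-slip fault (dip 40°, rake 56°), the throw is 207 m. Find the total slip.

388 m

dip-slip = throw / sin(dip) = 207 / sin(40°) = 322 m
net slip = dip-slip / sin(rake) = 322 / sin(56°) = 388 m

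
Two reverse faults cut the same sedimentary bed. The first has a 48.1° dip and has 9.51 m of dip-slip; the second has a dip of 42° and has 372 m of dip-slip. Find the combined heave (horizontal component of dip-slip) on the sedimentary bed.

heave_A = 9.51 × cos(48.1°) = 6.351 m
heave_B = 372 × cos(42°) = 276.4 m
total = 6.351 + 276.4 = 283 m

283 m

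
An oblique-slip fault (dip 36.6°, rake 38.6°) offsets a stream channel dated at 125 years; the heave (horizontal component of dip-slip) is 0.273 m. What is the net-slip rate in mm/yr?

4.36 mm/yr

dip-slip = heave / cos(dip) = 0.273 / cos(36.6°) = 0.3401 m
net slip = dip-slip / sin(rake) = 0.3401 / sin(38.6°) = 0.5451 m
rate = 0.5451 m / 125 years = 0.00436 m/yr = 4.36 mm/yr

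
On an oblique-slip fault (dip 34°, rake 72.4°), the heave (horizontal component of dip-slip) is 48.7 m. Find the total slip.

dip-slip = heave / cos(dip) = 48.7 / cos(34°) = 58.74 m
net slip = dip-slip / sin(rake) = 58.74 / sin(72.4°) = 61.6 m

61.6 m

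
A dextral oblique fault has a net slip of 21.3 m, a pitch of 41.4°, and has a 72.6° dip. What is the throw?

dip-slip = net slip × sin(rake) = 21.3 m × sin(41.4°) = 14.09 m
throw = dip-slip × sin(dip) = 14.09 × sin(72.6°) = 13.4 m

13.4 m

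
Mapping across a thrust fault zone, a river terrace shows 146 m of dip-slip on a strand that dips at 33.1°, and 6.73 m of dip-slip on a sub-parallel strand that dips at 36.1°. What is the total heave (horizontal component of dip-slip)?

heave_A = 146 × cos(33.1°) = 122.3 m
heave_B = 6.73 × cos(36.1°) = 5.438 m
total = 122.3 + 5.438 = 128 m

128 m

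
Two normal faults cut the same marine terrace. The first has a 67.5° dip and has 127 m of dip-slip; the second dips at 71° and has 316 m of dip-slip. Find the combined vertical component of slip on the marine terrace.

throw_A = 127 × sin(67.5°) = 117.3 m
throw_B = 316 × sin(71°) = 298.8 m
total = 117.3 + 298.8 = 416 m

416 m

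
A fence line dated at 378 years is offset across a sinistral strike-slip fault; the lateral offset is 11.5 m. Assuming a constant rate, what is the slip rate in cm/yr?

3.04 cm/yr

rate = 11.5 m / 378 years = 0.0304 m/yr = 3.04 cm/yr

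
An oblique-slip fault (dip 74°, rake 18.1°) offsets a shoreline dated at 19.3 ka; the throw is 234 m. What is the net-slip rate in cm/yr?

4.06 cm/yr

dip-slip = throw / sin(dip) = 234 / sin(74°) = 243.4 m
net slip = dip-slip / sin(rake) = 243.4 / sin(18.1°) = 783.5 m
rate = 783.5 m / 19.3 ka = 0.0406 m/yr = 4.06 cm/yr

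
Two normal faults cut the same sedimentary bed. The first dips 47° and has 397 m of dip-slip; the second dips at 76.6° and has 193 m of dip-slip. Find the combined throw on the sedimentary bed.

throw_A = 397 × sin(47°) = 290.3 m
throw_B = 193 × sin(76.6°) = 187.7 m
total = 290.3 + 187.7 = 478 m

478 m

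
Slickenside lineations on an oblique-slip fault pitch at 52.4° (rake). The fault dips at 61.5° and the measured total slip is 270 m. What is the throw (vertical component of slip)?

dip-slip = net slip × sin(rake) = 270 m × sin(52.4°) = 213.9 m
throw = dip-slip × sin(dip) = 213.9 × sin(61.5°) = 188 m

188 m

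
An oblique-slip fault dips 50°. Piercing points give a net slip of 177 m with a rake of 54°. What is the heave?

92 m

dip-slip = net slip × sin(rake) = 177 m × sin(54°) = 143.2 m
heave = dip-slip × cos(dip) = 143.2 × cos(50°) = 92 m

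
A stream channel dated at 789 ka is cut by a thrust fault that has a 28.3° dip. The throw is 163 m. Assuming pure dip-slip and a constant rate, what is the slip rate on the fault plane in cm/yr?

0.0436 cm/yr

dip-slip = throw / sin(dip) = 163 m / sin(28.3°) = 343.8 m
rate = 343.8 m / 789 ka = 0.000436 m/yr = 0.0436 cm/yr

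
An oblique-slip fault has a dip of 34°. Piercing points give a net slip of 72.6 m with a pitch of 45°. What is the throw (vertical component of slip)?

dip-slip = net slip × sin(rake) = 72.6 m × sin(45°) = 51.34 m
throw = dip-slip × sin(dip) = 51.34 × sin(34°) = 28.7 m

28.7 m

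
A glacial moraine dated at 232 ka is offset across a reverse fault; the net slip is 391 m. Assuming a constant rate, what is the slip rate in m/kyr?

1.69 m/kyr

rate = 391 m / 232 ka = 0.00169 m/yr = 1.69 m/kyr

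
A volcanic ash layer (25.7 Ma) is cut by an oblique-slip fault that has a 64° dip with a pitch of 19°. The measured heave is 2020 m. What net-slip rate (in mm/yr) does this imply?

0.551 mm/yr

dip-slip = heave / cos(dip) = 2020 / cos(64°) = 4608 m
net slip = dip-slip / sin(rake) = 4608 / sin(19°) = 14150 m
rate = 14150 m / 25.7 Ma = 0.000551 m/yr = 0.551 mm/yr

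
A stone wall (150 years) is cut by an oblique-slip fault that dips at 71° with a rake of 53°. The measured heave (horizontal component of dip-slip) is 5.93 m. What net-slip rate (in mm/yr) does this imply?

dip-slip = heave / cos(dip) = 5.93 / cos(71°) = 18.21 m
net slip = dip-slip / sin(rake) = 18.21 / sin(53°) = 22.81 m
rate = 22.81 m / 150 years = 0.152 m/yr = 152 mm/yr

152 mm/yr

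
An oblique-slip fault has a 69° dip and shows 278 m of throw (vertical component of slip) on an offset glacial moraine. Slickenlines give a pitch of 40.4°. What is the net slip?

dip-slip = throw / sin(dip) = 278 / sin(69°) = 297.8 m
net slip = dip-slip / sin(rake) = 297.8 / sin(40.4°) = 459 m

459 m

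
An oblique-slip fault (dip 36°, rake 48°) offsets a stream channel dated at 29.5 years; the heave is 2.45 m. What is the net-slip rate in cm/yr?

dip-slip = heave / cos(dip) = 2.45 / cos(36°) = 3.028 m
net slip = dip-slip / sin(rake) = 3.028 / sin(48°) = 4.075 m
rate = 4.075 m / 29.5 years = 0.138 m/yr = 13.8 cm/yr

13.8 cm/yr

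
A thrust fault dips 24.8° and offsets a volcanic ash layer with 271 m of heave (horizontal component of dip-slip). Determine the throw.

throw = heave × tan(dip) = 271 × tan(24.8°) = 125 m

125 m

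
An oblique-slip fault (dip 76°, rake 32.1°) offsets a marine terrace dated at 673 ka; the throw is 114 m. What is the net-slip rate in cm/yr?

0.0329 cm/yr

dip-slip = throw / sin(dip) = 114 / sin(76°) = 117.5 m
net slip = dip-slip / sin(rake) = 117.5 / sin(32.1°) = 221.1 m
rate = 221.1 m / 673 ka = 0.000329 m/yr = 0.0329 cm/yr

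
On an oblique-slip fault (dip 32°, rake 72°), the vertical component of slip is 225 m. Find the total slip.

dip-slip = throw / sin(dip) = 225 / sin(32°) = 424.6 m
net slip = dip-slip / sin(rake) = 424.6 / sin(72°) = 446 m

446 m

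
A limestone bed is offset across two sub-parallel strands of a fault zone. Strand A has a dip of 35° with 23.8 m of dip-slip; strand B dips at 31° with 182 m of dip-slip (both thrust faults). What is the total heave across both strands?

176 m

heave_A = 23.8 × cos(35°) = 19.50 m
heave_B = 182 × cos(31°) = 156 m
total = 19.50 + 156 = 176 m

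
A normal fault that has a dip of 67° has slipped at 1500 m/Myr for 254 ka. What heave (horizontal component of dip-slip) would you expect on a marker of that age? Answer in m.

149 m

dip-slip = rate × time = 1500 m/Myr × 254 ka = 381 m
heave = dip-slip × cos(dip) = 381 × cos(67°) = 149 m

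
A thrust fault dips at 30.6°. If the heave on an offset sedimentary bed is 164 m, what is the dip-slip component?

191 m

dip-slip = heave / cos(dip) = 164 / cos(30.6°) = 191 m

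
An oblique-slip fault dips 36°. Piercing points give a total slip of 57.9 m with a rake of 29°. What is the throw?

dip-slip = net slip × sin(rake) = 57.9 m × sin(29°) = 28.07 m
throw = dip-slip × sin(dip) = 28.07 × sin(36°) = 16.5 m

16.5 m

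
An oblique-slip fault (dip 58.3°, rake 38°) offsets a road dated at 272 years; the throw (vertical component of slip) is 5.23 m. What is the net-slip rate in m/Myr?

dip-slip = throw / sin(dip) = 5.23 / sin(58.3°) = 6.147 m
net slip = dip-slip / sin(rake) = 6.147 / sin(38°) = 9.985 m
rate = 9.985 m / 272 years = 0.0367 m/yr = 36700 m/Myr

36700 m/Myr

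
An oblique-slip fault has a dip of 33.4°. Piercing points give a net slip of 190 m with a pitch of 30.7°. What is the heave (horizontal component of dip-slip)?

81 m

dip-slip = net slip × sin(rake) = 190 m × sin(30.7°) = 97 m
heave = dip-slip × cos(dip) = 97 × cos(33.4°) = 81 m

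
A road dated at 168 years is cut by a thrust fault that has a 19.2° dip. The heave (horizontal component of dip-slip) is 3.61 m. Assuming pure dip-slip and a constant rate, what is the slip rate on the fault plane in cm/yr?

dip-slip = heave / cos(dip) = 3.61 m / cos(19.2°) = 3.823 m
rate = 3.823 m / 168 years = 0.0228 m/yr = 2.28 cm/yr

2.28 cm/yr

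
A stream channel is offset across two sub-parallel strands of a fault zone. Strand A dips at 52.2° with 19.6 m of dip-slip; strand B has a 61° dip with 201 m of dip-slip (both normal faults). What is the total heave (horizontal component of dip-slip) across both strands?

heave_A = 19.6 × cos(52.2°) = 12.01 m
heave_B = 201 × cos(61°) = 97.45 m
total = 12.01 + 97.45 = 109 m

109 m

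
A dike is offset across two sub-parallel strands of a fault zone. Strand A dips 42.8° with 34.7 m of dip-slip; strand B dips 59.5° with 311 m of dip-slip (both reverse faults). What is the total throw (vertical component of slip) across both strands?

292 m

throw_A = 34.7 × sin(42.8°) = 23.58 m
throw_B = 311 × sin(59.5°) = 268 m
total = 23.58 + 268 = 292 m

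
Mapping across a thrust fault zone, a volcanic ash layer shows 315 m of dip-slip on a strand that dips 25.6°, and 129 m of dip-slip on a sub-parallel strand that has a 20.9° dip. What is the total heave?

405 m

heave_A = 315 × cos(25.6°) = 284.1 m
heave_B = 129 × cos(20.9°) = 120.5 m
total = 284.1 + 120.5 = 405 m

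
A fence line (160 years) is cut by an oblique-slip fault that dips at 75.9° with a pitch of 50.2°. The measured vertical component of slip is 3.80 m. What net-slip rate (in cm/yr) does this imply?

dip-slip = throw / sin(dip) = 3.80 / sin(75.9°) = 3.918 m
net slip = dip-slip / sin(rake) = 3.918 / sin(50.2°) = 5.100 m
rate = 5.100 m / 160 years = 0.0319 m/yr = 3.19 cm/yr

3.19 cm/yr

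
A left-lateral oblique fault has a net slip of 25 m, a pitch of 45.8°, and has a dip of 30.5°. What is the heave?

15.4 m

dip-slip = net slip × sin(rake) = 25 m × sin(45.8°) = 17.92 m
heave = dip-slip × cos(dip) = 17.92 × cos(30.5°) = 15.4 m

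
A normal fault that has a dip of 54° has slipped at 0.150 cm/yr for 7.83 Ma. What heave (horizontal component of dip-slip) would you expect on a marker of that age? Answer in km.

dip-slip = rate × time = 0.150 cm/yr × 7.83 Ma = 11740 m
heave = dip-slip × cos(dip) = 11740 × cos(54°) = 6900 m = 6.90 km

6.90 km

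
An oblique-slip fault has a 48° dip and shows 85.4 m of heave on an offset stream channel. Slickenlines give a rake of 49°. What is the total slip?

169 m

dip-slip = heave / cos(dip) = 85.4 / cos(48°) = 127.6 m
net slip = dip-slip / sin(rake) = 127.6 / sin(49°) = 169 m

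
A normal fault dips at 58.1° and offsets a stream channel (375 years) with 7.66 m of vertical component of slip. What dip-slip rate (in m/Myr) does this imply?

24100 m/Myr

dip-slip = throw / sin(dip) = 7.66 m / sin(58.1°) = 9.023 m
rate = 9.023 m / 375 years = 0.0241 m/yr = 24100 m/Myr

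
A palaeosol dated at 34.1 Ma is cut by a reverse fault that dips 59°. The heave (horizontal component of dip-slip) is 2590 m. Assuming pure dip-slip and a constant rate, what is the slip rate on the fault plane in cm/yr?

0.0147 cm/yr

dip-slip = heave / cos(dip) = 2590 m / cos(59°) = 5029 m
rate = 5029 m / 34.1 Ma = 0.000147 m/yr = 0.0147 cm/yr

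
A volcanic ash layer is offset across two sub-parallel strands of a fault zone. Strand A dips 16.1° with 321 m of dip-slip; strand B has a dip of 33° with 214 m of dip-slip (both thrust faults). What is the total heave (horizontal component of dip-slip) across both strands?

488 m

heave_A = 321 × cos(16.1°) = 308.4 m
heave_B = 214 × cos(33°) = 179.5 m
total = 308.4 + 179.5 = 488 m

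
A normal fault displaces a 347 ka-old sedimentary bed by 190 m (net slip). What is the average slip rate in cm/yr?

rate = 190 m / 347 ka = 0.000548 m/yr = 0.0548 cm/yr

0.0548 cm/yr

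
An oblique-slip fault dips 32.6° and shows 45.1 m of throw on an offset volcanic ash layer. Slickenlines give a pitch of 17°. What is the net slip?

286 m

dip-slip = throw / sin(dip) = 45.1 / sin(32.6°) = 83.71 m
net slip = dip-slip / sin(rake) = 83.71 / sin(17°) = 286 m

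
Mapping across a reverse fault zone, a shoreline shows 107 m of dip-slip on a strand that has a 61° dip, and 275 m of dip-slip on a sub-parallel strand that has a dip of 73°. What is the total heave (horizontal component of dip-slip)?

heave_A = 107 × cos(61°) = 51.87 m
heave_B = 275 × cos(73°) = 80.40 m
total = 51.87 + 80.40 = 132 m

132 m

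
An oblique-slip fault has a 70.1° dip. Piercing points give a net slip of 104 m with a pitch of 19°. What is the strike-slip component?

98.3 m

strike-slip = net slip × cos(rake) = 104 m × cos(19°) = 98.3 m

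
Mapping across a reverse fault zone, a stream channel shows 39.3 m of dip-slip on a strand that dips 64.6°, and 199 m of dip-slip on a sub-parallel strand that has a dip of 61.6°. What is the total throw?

211 m

throw_A = 39.3 × sin(64.6°) = 35.50 m
throw_B = 199 × sin(61.6°) = 175.1 m
total = 35.50 + 175.1 = 211 m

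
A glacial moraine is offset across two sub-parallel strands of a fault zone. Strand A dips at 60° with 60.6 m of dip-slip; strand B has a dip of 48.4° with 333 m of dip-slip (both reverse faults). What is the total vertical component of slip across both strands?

301 m

throw_A = 60.6 × sin(60°) = 52.48 m
throw_B = 333 × sin(48.4°) = 249 m
total = 52.48 + 249 = 301 m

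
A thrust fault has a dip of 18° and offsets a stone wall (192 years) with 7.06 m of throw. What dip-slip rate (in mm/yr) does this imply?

dip-slip = throw / sin(dip) = 7.06 m / sin(18°) = 22.85 m
rate = 22.85 m / 192 years = 0.119 m/yr = 119 mm/yr

119 mm/yr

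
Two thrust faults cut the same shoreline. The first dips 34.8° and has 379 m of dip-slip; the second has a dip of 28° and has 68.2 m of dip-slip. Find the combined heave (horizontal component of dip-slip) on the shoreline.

371 m

heave_A = 379 × cos(34.8°) = 311.2 m
heave_B = 68.2 × cos(28°) = 60.22 m
total = 311.2 + 60.22 = 371 m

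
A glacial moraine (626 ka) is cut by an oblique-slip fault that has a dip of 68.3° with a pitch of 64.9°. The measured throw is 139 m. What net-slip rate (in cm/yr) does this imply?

0.0264 cm/yr

dip-slip = throw / sin(dip) = 139 / sin(68.3°) = 149.6 m
net slip = dip-slip / sin(rake) = 149.6 / sin(64.9°) = 165.2 m
rate = 165.2 m / 626 ka = 0.000264 m/yr = 0.0264 cm/yr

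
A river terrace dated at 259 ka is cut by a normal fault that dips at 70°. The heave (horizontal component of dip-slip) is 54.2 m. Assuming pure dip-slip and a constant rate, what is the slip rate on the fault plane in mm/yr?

0.612 mm/yr

dip-slip = heave / cos(dip) = 54.2 m / cos(70°) = 158.5 m
rate = 158.5 m / 259 ka = 0.000612 m/yr = 0.612 mm/yr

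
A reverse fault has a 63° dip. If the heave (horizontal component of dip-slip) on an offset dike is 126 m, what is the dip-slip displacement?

dip-slip = heave / cos(dip) = 126 / cos(63°) = 278 m

278 m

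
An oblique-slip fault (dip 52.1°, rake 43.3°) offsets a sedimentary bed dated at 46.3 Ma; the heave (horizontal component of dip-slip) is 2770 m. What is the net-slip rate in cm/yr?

dip-slip = heave / cos(dip) = 2770 / cos(52.1°) = 4509 m
net slip = dip-slip / sin(rake) = 4509 / sin(43.3°) = 6575 m
rate = 6575 m / 46.3 Ma = 0.000142 m/yr = 0.0142 cm/yr

0.0142 cm/yr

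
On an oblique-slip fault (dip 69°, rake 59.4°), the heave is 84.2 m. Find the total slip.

dip-slip = heave / cos(dip) = 84.2 / cos(69°) = 235 m
net slip = dip-slip / sin(rake) = 235 / sin(59.4°) = 273 m

273 m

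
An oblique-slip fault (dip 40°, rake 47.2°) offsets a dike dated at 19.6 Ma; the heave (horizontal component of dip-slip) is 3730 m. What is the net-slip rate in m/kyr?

dip-slip = heave / cos(dip) = 3730 / cos(40°) = 4869 m
net slip = dip-slip / sin(rake) = 4869 / sin(47.2°) = 6636 m
rate = 6636 m / 19.6 Ma = 0.000339 m/yr = 0.339 m/kyr

0.339 m/kyr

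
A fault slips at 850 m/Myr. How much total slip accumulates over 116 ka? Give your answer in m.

slip = rate × time = 850 m/Myr × 116 ka = 98.6 m

98.6 m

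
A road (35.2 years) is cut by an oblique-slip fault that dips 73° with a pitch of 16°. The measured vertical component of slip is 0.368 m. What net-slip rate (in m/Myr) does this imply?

39700 m/Myr

dip-slip = throw / sin(dip) = 0.368 / sin(73°) = 0.3848 m
net slip = dip-slip / sin(rake) = 0.3848 / sin(16°) = 1.396 m
rate = 1.396 m / 35.2 years = 0.0397 m/yr = 39700 m/Myr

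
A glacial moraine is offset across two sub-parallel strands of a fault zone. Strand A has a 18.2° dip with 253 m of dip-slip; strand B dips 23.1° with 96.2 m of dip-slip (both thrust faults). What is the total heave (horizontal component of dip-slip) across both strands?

329 m

heave_A = 253 × cos(18.2°) = 240.3 m
heave_B = 96.2 × cos(23.1°) = 88.49 m
total = 240.3 + 88.49 = 329 m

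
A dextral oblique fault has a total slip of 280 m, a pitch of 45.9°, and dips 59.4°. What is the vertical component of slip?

173 m

dip-slip = net slip × sin(rake) = 280 m × sin(45.9°) = 201.1 m
throw = dip-slip × sin(dip) = 201.1 × sin(59.4°) = 173 m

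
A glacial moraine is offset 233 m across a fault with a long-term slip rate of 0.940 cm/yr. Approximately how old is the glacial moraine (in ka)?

24.8 ka

age = offset / rate = 233 m / (0.940 cm/yr) = 24800 yr = 24.8 ka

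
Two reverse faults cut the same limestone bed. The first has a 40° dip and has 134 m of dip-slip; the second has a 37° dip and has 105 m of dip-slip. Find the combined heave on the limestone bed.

heave_A = 134 × cos(40°) = 102.6 m
heave_B = 105 × cos(37°) = 83.86 m
total = 102.6 + 83.86 = 187 m

187 m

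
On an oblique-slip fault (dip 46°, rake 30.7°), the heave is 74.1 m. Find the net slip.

dip-slip = heave / cos(dip) = 74.1 / cos(46°) = 106.7 m
net slip = dip-slip / sin(rake) = 106.7 / sin(30.7°) = 209 m

209 m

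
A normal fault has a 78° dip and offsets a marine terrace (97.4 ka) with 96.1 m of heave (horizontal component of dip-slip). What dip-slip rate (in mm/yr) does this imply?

dip-slip = heave / cos(dip) = 96.1 m / cos(78°) = 462.2 m
rate = 462.2 m / 97.4 ka = 0.00475 m/yr = 4.75 mm/yr

4.75 mm/yr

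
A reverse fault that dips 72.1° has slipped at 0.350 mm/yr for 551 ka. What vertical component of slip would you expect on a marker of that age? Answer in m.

dip-slip = rate × time = 0.350 mm/yr × 551 ka = 192.8 m
throw = dip-slip × sin(dip) = 192.8 × sin(72.1°) = 184 m

184 m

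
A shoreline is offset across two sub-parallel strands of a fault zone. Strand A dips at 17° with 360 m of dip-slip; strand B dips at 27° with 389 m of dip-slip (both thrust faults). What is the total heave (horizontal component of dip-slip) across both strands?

heave_A = 360 × cos(17°) = 344.3 m
heave_B = 389 × cos(27°) = 346.6 m
total = 344.3 + 346.6 = 691 m

691 m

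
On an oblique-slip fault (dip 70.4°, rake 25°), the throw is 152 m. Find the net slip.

382 m

dip-slip = throw / sin(dip) = 152 / sin(70.4°) = 161.3 m
net slip = dip-slip / sin(rake) = 161.3 / sin(25°) = 382 m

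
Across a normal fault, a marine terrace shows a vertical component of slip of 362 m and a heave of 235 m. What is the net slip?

432 m

net slip = √(throw² + heave²) = √(362² + 235²) = 432 m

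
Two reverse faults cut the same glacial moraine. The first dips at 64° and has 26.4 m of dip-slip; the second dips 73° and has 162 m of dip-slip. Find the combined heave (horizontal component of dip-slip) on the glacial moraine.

58.9 m

heave_A = 26.4 × cos(64°) = 11.57 m
heave_B = 162 × cos(73°) = 47.36 m
total = 11.57 + 47.36 = 58.9 m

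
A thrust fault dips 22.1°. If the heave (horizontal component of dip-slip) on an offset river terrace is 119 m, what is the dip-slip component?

128 m

dip-slip = heave / cos(dip) = 119 / cos(22.1°) = 128 m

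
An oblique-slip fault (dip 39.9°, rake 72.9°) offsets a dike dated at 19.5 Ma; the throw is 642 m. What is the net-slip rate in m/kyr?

dip-slip = throw / sin(dip) = 642 / sin(39.9°) = 1001 m
net slip = dip-slip / sin(rake) = 1001 / sin(72.9°) = 1047 m
rate = 1047 m / 19.5 Ma = 0.0000537 m/yr = 0.0537 m/kyr

0.0537 m/kyr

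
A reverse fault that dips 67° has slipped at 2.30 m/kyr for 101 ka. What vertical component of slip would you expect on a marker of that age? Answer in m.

214 m

dip-slip = rate × time = 2.30 m/kyr × 101 ka = 232.3 m
throw = dip-slip × sin(dip) = 232.3 × sin(67°) = 214 m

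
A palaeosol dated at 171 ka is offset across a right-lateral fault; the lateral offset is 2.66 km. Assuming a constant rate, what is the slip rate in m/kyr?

15.6 m/kyr

rate = 2.66 km / 171 ka = 0.0156 m/yr = 15.6 m/kyr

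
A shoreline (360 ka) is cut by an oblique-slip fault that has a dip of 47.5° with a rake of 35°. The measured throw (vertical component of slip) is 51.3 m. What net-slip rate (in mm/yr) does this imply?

dip-slip = throw / sin(dip) = 51.3 / sin(47.5°) = 69.58 m
net slip = dip-slip / sin(rake) = 69.58 / sin(35°) = 121.3 m
rate = 121.3 m / 360 ka = 0.000337 m/yr = 0.337 mm/yr

0.337 mm/yr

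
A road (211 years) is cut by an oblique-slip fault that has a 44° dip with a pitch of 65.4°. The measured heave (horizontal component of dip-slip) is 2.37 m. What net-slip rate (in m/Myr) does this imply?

17200 m/Myr

dip-slip = heave / cos(dip) = 2.37 / cos(44°) = 3.295 m
net slip = dip-slip / sin(rake) = 3.295 / sin(65.4°) = 3.624 m
rate = 3.624 m / 211 years = 0.0172 m/yr = 17200 m/Myr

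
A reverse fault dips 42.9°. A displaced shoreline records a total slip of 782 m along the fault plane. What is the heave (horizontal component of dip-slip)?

heave = dip-slip × cos(dip) = 782 m × cos(42.9°) = 573 m

573 m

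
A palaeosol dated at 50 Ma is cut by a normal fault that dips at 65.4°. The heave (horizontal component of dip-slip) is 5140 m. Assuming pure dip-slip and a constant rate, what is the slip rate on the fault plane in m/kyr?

0.247 m/kyr

dip-slip = heave / cos(dip) = 5140 m / cos(65.4°) = 12350 m
rate = 12350 m / 50 Ma = 0.000247 m/yr = 0.247 m/kyr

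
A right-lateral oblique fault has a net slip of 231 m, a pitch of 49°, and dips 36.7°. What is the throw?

dip-slip = net slip × sin(rake) = 231 m × sin(49°) = 174.3 m
throw = dip-slip × sin(dip) = 174.3 × sin(36.7°) = 104 m

104 m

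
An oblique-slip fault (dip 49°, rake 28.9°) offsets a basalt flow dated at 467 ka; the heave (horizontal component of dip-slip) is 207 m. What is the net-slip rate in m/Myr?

dip-slip = heave / cos(dip) = 207 / cos(49°) = 315.5 m
net slip = dip-slip / sin(rake) = 315.5 / sin(28.9°) = 652.9 m
rate = 652.9 m / 467 ka = 0.00140 m/yr = 1400 m/Myr

1400 m/Myr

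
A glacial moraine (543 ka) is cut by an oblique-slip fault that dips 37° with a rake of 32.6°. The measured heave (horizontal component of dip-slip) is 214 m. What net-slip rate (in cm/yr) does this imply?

dip-slip = heave / cos(dip) = 214 / cos(37°) = 268 m
net slip = dip-slip / sin(rake) = 268 / sin(32.6°) = 497.3 m
rate = 497.3 m / 543 ka = 0.000916 m/yr = 0.0916 cm/yr

0.0916 cm/yr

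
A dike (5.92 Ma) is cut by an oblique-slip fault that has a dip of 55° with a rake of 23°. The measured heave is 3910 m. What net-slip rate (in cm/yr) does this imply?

0.295 cm/yr

dip-slip = heave / cos(dip) = 3910 / cos(55°) = 6817 m
net slip = dip-slip / sin(rake) = 6817 / sin(23°) = 17450 m
rate = 17450 m / 5.92 Ma = 0.00295 m/yr = 0.295 cm/yr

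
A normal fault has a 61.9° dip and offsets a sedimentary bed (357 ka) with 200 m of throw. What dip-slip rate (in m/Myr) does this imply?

635 m/Myr

dip-slip = throw / sin(dip) = 200 m / sin(61.9°) = 226.7 m
rate = 226.7 m / 357 ka = 0.000635 m/yr = 635 m/Myr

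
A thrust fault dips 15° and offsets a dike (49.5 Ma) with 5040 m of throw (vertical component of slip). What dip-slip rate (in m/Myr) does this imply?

dip-slip = throw / sin(dip) = 5040 m / sin(15°) = 19470 m
rate = 19470 m / 49.5 Ma = 0.000393 m/yr = 393 m/Myr

393 m/Myr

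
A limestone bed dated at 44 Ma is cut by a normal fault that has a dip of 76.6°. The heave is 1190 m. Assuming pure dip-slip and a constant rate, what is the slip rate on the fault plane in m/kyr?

dip-slip = heave / cos(dip) = 1190 m / cos(76.6°) = 5135 m
rate = 5135 m / 44 Ma = 0.000117 m/yr = 0.117 m/kyr

0.117 m/kyr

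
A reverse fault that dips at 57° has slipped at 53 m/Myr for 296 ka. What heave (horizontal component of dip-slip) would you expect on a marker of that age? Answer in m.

dip-slip = rate × time = 53 m/Myr × 296 ka = 15.69 m
heave = dip-slip × cos(dip) = 15.69 × cos(57°) = 8.54 m

8.54 m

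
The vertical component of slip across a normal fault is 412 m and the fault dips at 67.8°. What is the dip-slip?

dip-slip = throw / sin(dip) = 412 / sin(67.8°) = 445 m

445 m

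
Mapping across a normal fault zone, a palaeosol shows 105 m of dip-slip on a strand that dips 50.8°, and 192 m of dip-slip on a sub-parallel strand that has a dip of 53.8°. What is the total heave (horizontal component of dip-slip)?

180 m

heave_A = 105 × cos(50.8°) = 66.36 m
heave_B = 192 × cos(53.8°) = 113.4 m
total = 66.36 + 113.4 = 180 m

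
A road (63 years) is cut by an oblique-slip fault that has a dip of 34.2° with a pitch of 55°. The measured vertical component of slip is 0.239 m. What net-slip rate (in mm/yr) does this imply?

8.24 mm/yr

dip-slip = throw / sin(dip) = 0.239 / sin(34.2°) = 0.4252 m
net slip = dip-slip / sin(rake) = 0.4252 / sin(55°) = 0.5191 m
rate = 0.5191 m / 63 years = 0.00824 m/yr = 8.24 mm/yr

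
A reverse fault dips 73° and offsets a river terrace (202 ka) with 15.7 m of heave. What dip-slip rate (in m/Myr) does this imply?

dip-slip = heave / cos(dip) = 15.7 m / cos(73°) = 53.70 m
rate = 53.70 m / 202 ka = 0.000266 m/yr = 266 m/Myr

266 m/Myr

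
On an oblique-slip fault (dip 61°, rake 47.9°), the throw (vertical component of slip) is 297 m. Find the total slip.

458 m

dip-slip = throw / sin(dip) = 297 / sin(61°) = 339.6 m
net slip = dip-slip / sin(rake) = 339.6 / sin(47.9°) = 458 m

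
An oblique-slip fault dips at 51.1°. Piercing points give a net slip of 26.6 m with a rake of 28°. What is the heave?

7.84 m

dip-slip = net slip × sin(rake) = 26.6 m × sin(28°) = 12.49 m
heave = dip-slip × cos(dip) = 12.49 × cos(51.1°) = 7.84 m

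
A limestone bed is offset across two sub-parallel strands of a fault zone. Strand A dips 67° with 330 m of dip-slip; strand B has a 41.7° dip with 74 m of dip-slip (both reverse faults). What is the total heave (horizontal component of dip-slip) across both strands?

184 m

heave_A = 330 × cos(67°) = 128.9 m
heave_B = 74 × cos(41.7°) = 55.25 m
total = 128.9 + 55.25 = 184 m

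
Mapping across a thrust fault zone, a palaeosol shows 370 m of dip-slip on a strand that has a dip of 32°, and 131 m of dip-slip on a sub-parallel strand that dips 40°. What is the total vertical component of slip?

280 m

throw_A = 370 × sin(32°) = 196.1 m
throw_B = 131 × sin(40°) = 84.21 m
total = 196.1 + 84.21 = 280 m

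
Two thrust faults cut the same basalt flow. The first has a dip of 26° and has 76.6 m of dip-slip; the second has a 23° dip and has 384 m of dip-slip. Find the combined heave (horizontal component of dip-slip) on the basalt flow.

heave_A = 76.6 × cos(26°) = 68.85 m
heave_B = 384 × cos(23°) = 353.5 m
total = 68.85 + 353.5 = 422 m

422 m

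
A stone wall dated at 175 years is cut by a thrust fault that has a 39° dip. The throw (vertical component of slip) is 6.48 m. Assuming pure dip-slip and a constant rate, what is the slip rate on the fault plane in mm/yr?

dip-slip = throw / sin(dip) = 6.48 m / sin(39°) = 10.30 m
rate = 10.30 m / 175 years = 0.0588 m/yr = 58.8 mm/yr

58.8 mm/yr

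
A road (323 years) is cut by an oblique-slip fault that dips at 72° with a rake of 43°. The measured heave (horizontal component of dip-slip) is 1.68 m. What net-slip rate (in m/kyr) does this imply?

dip-slip = heave / cos(dip) = 1.68 / cos(72°) = 5.437 m
net slip = dip-slip / sin(rake) = 5.437 / sin(43°) = 7.972 m
rate = 7.972 m / 323 years = 0.0247 m/yr = 24.7 m/kyr

24.7 m/kyr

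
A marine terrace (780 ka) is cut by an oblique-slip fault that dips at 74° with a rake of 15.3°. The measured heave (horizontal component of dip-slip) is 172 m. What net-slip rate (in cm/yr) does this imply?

dip-slip = heave / cos(dip) = 172 / cos(74°) = 624 m
net slip = dip-slip / sin(rake) = 624 / sin(15.3°) = 2365 m
rate = 2365 m / 780 ka = 0.00303 m/yr = 0.303 cm/yr

0.303 cm/yr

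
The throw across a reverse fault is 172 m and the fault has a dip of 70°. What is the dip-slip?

dip-slip = throw / sin(dip) = 172 / sin(70°) = 183 m

183 m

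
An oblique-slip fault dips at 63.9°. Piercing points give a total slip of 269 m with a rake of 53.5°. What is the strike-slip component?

160 m

strike-slip = net slip × cos(rake) = 269 m × cos(53.5°) = 160 m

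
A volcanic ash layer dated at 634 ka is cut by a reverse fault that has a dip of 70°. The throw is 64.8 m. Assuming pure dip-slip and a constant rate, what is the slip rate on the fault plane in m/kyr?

dip-slip = throw / sin(dip) = 64.8 m / sin(70°) = 68.96 m
rate = 68.96 m / 634 ka = 0.000109 m/yr = 0.109 m/kyr

0.109 m/kyr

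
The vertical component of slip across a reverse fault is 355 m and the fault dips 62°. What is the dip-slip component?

402 m

dip-slip = throw / sin(dip) = 355 / sin(62°) = 402 m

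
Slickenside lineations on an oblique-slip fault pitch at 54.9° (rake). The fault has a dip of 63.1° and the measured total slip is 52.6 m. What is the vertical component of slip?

38.4 m

dip-slip = net slip × sin(rake) = 52.6 m × sin(54.9°) = 43.03 m
throw = dip-slip × sin(dip) = 43.03 × sin(63.1°) = 38.4 m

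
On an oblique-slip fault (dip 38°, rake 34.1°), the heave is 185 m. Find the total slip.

dip-slip = heave / cos(dip) = 185 / cos(38°) = 234.8 m
net slip = dip-slip / sin(rake) = 234.8 / sin(34.1°) = 419 m

419 m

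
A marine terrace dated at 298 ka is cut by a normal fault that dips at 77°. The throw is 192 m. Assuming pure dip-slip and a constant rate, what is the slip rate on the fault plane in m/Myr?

dip-slip = throw / sin(dip) = 192 m / sin(77°) = 197.1 m
rate = 197.1 m / 298 ka = 0.000661 m/yr = 661 m/Myr

661 m/Myr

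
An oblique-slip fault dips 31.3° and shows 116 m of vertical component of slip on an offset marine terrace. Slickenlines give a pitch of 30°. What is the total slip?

dip-slip = throw / sin(dip) = 116 / sin(31.3°) = 223.3 m
net slip = dip-slip / sin(rake) = 223.3 / sin(30°) = 447 m

447 m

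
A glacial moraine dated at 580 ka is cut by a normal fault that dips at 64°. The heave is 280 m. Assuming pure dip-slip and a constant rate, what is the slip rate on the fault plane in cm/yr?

dip-slip = heave / cos(dip) = 280 m / cos(64°) = 638.7 m
rate = 638.7 m / 580 ka = 0.00110 m/yr = 0.110 cm/yr

0.110 cm/yr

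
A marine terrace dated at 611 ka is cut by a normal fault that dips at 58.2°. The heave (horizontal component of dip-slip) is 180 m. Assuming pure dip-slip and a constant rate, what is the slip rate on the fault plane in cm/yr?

dip-slip = heave / cos(dip) = 180 m / cos(58.2°) = 341.6 m
rate = 341.6 m / 611 ka = 0.000559 m/yr = 0.0559 cm/yr

0.0559 cm/yr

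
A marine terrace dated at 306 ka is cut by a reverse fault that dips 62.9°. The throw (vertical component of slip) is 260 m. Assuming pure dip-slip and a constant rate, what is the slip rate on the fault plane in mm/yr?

0.954 mm/yr

dip-slip = throw / sin(dip) = 260 m / sin(62.9°) = 292.1 m
rate = 292.1 m / 306 ka = 0.000954 m/yr = 0.954 mm/yr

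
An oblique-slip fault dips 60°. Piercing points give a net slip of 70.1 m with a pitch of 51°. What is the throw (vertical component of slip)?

47.2 m

dip-slip = net slip × sin(rake) = 70.1 m × sin(51°) = 54.48 m
throw = dip-slip × sin(dip) = 54.48 × sin(60°) = 47.2 m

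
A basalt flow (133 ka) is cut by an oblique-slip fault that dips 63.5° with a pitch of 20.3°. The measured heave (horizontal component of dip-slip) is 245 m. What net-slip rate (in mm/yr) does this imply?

dip-slip = heave / cos(dip) = 245 / cos(63.5°) = 549.1 m
net slip = dip-slip / sin(rake) = 549.1 / sin(20.3°) = 1583 m
rate = 1583 m / 133 ka = 0.0119 m/yr = 11.9 mm/yr

11.9 mm/yr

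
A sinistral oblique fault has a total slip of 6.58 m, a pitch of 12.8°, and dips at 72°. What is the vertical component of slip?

1.39 m

dip-slip = net slip × sin(rake) = 6.58 m × sin(12.8°) = 1.458 m
throw = dip-slip × sin(dip) = 1.458 × sin(72°) = 1.39 m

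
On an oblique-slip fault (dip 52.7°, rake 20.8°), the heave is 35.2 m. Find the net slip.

dip-slip = heave / cos(dip) = 35.2 / cos(52.7°) = 58.09 m
net slip = dip-slip / sin(rake) = 58.09 / sin(20.8°) = 164 m

164 m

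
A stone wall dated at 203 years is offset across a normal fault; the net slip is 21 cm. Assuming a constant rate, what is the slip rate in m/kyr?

rate = 21 cm / 203 years = 0.00103 m/yr = 1.03 m/kyr

1.03 m/kyr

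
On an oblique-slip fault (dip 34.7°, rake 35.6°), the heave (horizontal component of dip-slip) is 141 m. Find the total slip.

295 m

dip-slip = heave / cos(dip) = 141 / cos(34.7°) = 171.5 m
net slip = dip-slip / sin(rake) = 171.5 / sin(35.6°) = 295 m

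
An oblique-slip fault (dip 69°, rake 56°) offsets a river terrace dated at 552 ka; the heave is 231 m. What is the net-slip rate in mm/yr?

1.41 mm/yr

dip-slip = heave / cos(dip) = 231 / cos(69°) = 644.6 m
net slip = dip-slip / sin(rake) = 644.6 / sin(56°) = 777.5 m
rate = 777.5 m / 552 ka = 0.00141 m/yr = 1.41 mm/yr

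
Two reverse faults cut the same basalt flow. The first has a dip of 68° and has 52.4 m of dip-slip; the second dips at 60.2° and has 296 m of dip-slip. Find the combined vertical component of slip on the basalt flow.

305 m

throw_A = 52.4 × sin(68°) = 48.58 m
throw_B = 296 × sin(60.2°) = 256.9 m
total = 48.58 + 256.9 = 305 m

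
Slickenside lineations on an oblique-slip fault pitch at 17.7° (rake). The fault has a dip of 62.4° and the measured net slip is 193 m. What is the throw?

dip-slip = net slip × sin(rake) = 193 m × sin(17.7°) = 58.68 m
throw = dip-slip × sin(dip) = 58.68 × sin(62.4°) = 52 m

52 m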